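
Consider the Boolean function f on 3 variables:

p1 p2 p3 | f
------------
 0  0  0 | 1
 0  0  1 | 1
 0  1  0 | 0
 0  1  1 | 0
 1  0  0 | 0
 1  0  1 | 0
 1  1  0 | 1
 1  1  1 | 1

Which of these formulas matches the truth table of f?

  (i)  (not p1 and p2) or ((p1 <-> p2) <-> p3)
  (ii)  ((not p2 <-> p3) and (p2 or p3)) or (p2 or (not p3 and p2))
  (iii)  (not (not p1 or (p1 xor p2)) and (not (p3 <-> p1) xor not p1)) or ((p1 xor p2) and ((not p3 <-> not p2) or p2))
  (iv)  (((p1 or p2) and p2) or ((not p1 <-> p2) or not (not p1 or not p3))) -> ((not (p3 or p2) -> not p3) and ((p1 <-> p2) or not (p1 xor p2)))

iv

(i): at (0,0,0) it gives 0, but f = 1 — eliminated.
(ii): at (0,0,0) it gives 0, but f = 1 — eliminated.
(iii): at (0,0,0) it gives 0, but f = 1 — eliminated.
(iv) is the remaining candidate, and it agrees with f on all 8 inputs.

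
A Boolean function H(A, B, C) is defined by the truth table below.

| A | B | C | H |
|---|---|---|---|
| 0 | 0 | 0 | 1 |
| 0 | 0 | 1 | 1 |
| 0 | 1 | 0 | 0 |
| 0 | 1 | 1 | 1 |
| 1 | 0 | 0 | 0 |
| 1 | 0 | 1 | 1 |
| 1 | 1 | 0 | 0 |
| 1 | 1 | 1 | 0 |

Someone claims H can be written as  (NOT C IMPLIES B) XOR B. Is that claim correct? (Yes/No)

Check the formula against H row by row:
  A=0, B=0, C=0: formula gives 0, but H = 1 ✗
Row (0,0,0) is a counterexample, so the formula is not equivalent to H.

No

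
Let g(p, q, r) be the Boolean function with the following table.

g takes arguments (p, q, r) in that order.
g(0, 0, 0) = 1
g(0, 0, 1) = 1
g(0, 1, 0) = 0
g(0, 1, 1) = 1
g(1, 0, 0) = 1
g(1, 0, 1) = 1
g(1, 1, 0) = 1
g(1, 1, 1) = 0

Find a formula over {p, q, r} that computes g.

g is 0 on only 2 rows — (0,1,0), (1,1,1). Writing each as a minterm (¬p·q·¬r, p·q·r) and OR-ing them characterizes exactly where g=0, so g is the negation of that disjunction.

g(p, q, r) = not (((not p and q) and not r) or ((p and q) and r))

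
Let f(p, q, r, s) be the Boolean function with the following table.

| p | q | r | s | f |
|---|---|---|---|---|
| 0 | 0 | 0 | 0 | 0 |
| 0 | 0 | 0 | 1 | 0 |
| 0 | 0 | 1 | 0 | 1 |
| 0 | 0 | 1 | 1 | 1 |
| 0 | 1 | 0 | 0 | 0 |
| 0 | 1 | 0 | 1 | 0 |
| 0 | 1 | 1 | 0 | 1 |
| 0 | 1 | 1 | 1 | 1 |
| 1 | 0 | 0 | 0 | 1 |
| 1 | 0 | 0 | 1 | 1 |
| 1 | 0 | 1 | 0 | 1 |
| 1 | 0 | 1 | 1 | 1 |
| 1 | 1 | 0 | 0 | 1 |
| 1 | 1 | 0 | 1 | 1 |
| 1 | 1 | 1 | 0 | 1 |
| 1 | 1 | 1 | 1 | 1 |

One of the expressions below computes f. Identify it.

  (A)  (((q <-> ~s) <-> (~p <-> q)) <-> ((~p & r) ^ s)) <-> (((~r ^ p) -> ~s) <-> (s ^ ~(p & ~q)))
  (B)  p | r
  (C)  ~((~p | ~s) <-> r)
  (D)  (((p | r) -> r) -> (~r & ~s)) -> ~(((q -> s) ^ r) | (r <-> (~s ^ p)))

(A) fails at (0,0,1,1): the formula yields 0, f is 1.
(C) fails at (0,0,0,0): the formula yields 1, f is 0.
(D) fails at (0,0,0,1): the formula yields 1, f is 0.
(B) is the remaining candidate, and it agrees with f on all 16 inputs.

B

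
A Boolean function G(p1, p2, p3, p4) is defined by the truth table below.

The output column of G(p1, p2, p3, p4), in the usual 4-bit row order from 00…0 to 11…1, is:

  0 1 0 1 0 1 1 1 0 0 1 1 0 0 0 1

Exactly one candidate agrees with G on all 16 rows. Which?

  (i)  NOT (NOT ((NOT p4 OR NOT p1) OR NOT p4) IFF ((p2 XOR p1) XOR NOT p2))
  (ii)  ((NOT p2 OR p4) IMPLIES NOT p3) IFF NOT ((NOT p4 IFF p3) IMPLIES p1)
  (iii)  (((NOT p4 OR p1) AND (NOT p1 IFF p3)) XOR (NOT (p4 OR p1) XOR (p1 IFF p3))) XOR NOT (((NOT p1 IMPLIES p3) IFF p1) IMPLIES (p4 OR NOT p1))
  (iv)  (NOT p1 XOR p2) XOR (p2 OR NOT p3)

ii

(i) disagrees with G on (0,0,0,0) (formula → 1, table → 0); rule it out.
(iii) disagrees with G on (0,0,1,1) (formula → 0, table → 1); rule it out.
(iv) disagrees with G on (0,0,0,1) (formula → 0, table → 1); rule it out.
That leaves (ii). Evaluating it on every row reproduces the table of G exactly.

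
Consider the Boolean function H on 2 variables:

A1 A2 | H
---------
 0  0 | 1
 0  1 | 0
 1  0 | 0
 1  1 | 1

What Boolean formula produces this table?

H(A1, A2) = ~(A1 ^ A2)

The output is 1 exactly when an even number of inputs are 1 — the complement of 2-way XOR.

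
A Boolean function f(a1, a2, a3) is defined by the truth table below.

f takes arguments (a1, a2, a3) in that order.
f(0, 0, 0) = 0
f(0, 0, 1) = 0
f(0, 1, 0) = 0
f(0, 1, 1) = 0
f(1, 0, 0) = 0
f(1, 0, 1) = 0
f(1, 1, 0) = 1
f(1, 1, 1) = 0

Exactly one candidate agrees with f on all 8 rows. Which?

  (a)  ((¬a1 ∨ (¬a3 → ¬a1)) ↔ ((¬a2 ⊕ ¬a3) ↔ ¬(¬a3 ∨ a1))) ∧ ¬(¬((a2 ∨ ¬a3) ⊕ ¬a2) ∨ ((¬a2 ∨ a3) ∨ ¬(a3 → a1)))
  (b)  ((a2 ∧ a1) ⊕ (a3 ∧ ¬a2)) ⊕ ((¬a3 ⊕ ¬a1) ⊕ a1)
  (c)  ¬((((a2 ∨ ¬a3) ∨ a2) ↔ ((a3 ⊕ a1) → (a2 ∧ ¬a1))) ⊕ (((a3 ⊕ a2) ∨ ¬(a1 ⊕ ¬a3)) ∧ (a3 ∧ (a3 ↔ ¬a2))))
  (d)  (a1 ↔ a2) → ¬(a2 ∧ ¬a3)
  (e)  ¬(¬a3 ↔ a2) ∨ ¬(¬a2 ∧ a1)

a

(b) fails at (0,1,1): the formula yields 1, f is 0.
(c) fails at (0,0,1): the formula yields 1, f is 0.
(d) fails at (0,0,0): the formula yields 1, f is 0.
(e) fails at (0,0,0): the formula yields 1, f is 0.
Only (a) survives; checking it on all 8 rows confirms it matches f.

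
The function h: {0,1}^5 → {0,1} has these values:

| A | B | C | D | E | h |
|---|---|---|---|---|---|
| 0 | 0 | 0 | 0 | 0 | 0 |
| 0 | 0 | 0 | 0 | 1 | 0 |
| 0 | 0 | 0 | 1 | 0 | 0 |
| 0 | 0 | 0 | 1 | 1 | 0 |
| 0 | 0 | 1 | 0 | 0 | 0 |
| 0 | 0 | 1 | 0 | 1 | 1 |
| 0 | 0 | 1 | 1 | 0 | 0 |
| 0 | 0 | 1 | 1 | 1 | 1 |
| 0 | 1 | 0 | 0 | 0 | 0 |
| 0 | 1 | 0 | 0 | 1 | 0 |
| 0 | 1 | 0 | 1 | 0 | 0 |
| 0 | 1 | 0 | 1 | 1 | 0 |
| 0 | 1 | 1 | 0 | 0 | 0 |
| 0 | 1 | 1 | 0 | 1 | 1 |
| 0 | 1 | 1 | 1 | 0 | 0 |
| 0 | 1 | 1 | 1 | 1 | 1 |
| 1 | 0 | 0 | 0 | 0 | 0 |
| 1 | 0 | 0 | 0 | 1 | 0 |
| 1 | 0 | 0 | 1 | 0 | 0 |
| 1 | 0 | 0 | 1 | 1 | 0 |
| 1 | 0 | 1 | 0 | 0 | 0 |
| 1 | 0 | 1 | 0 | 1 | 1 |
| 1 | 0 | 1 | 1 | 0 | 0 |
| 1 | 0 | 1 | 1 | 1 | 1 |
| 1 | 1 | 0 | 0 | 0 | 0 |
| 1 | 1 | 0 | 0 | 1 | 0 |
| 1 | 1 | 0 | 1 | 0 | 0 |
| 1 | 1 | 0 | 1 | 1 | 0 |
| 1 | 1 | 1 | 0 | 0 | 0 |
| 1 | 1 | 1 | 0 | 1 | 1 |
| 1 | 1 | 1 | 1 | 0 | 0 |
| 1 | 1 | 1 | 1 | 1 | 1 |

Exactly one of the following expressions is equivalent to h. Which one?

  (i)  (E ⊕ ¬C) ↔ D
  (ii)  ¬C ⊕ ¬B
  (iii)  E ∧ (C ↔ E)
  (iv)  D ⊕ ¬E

iii

(i): at (0,0,0,0,1) it gives 1, but h = 0 — eliminated.
(ii): at (0,0,1,0,0) it gives 1, but h = 0 — eliminated.
(iv): at (0,0,0,0,0) it gives 1, but h = 0 — eliminated.
That leaves (iii). Evaluating it on every row reproduces the table of h exactly.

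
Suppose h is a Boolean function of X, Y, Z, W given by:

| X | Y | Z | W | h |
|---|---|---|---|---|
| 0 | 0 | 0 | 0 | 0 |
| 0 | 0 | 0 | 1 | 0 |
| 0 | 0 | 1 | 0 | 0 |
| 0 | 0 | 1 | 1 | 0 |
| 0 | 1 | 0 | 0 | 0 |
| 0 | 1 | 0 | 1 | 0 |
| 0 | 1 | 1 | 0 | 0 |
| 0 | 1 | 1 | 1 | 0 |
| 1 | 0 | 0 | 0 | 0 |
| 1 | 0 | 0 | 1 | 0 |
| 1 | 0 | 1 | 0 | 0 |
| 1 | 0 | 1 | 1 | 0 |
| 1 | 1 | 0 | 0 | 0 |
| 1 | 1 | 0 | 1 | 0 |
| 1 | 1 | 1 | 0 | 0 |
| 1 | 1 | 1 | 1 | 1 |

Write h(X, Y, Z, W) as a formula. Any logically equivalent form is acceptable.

h(X, Y, Z, W) = ((X ∧ Y) ∧ Z) ∧ W

The output is 1 only when every input is 1 — the AND of all inputs.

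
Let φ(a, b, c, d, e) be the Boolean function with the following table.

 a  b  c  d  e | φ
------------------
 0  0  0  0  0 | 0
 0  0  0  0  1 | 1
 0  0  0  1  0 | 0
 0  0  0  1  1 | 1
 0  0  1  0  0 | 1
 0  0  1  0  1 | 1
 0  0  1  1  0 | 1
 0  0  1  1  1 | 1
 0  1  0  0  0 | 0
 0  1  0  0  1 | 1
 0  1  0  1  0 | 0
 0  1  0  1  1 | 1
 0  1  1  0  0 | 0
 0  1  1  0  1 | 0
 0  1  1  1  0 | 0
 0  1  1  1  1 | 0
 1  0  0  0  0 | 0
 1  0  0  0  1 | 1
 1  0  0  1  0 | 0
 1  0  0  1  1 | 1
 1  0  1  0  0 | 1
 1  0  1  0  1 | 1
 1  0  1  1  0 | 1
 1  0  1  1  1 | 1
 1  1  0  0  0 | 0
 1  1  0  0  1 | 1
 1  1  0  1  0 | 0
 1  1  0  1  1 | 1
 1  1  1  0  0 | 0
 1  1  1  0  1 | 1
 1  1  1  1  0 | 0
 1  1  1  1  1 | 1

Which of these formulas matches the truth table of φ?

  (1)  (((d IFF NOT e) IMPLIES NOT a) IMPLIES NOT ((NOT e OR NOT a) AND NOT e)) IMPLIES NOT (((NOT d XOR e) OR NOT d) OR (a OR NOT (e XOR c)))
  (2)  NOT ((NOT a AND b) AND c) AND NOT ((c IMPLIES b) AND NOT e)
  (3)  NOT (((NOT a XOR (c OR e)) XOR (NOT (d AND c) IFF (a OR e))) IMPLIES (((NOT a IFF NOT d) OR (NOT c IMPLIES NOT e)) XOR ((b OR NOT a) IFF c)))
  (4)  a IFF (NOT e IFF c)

2

(1): at (0,0,0,0,0) it gives 1, but φ = 0 — eliminated.
(3): at (0,0,0,0,1) it gives 0, but φ = 1 — eliminated.
(4): at (0,0,0,0,0) it gives 1, but φ = 0 — eliminated.
(2) is the remaining candidate, and it agrees with φ on all 32 inputs.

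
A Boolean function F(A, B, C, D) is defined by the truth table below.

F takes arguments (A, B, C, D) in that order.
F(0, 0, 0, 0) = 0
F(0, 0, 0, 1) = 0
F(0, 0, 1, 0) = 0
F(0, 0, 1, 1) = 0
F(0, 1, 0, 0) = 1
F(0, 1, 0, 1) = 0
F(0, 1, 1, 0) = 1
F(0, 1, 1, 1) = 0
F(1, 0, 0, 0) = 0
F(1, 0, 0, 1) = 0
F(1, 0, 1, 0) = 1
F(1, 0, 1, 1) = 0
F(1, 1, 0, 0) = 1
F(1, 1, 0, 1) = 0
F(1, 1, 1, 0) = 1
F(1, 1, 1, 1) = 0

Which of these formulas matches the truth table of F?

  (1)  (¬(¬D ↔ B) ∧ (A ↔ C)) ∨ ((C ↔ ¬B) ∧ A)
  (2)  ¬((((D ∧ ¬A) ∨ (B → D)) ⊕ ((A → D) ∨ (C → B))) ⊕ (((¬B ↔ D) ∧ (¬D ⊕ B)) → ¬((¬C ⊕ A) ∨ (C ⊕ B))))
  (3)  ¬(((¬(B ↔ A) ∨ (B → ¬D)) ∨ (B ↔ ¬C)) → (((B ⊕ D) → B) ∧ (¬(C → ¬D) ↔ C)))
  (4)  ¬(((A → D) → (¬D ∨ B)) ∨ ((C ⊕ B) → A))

2

(1): at (0,0,0,0) it gives 1, but F = 0 — eliminated.
(3): at (0,0,0,1) it gives 1, but F = 0 — eliminated.
(4): at (0,0,1,1) it gives 1, but F = 0 — eliminated.
That leaves (2). Evaluating it on every row reproduces the table of F exactly.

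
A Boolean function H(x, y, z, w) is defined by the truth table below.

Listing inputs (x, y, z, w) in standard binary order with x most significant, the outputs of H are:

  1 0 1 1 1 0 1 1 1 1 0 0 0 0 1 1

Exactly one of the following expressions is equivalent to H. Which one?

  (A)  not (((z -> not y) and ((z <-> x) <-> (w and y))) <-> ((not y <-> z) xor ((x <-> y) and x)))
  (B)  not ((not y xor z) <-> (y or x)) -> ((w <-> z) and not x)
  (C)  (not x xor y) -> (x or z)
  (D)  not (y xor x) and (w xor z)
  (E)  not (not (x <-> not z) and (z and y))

B

(A) disagrees with H on (0,0,0,0) (formula → 0, table → 1); rule it out.
(C) disagrees with H on (0,0,0,0) (formula → 0, table → 1); rule it out.
(D) disagrees with H on (0,0,0,0) (formula → 0, table → 1); rule it out.
(E) disagrees with H on (0,0,0,1) (formula → 1, table → 0); rule it out.
Only (B) survives; checking it on all 16 rows confirms it matches H.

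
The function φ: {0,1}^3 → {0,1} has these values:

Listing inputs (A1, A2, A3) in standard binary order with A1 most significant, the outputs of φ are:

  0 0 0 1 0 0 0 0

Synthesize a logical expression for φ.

φ is 1 on exactly one input, (0,1,1), whose minterm is ¬A1·A2·A3. So φ is just that conjunction.

φ(A1, A2, A3) = (A1' · A2) · A3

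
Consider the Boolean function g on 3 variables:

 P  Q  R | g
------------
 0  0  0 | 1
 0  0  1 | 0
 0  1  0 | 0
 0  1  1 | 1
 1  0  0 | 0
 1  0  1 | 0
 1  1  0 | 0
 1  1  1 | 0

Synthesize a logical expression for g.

g(P, Q, R) = ((¬P ∧ ¬Q) ∧ ¬R) ∨ ((¬P ∧ Q) ∧ R)

The 1-rows are (0,0,0), (0,1,1). Each contributes one minterm — ¬P·¬Q·¬R; ¬P·Q·R — and their disjunction is a sum-of-products form of g.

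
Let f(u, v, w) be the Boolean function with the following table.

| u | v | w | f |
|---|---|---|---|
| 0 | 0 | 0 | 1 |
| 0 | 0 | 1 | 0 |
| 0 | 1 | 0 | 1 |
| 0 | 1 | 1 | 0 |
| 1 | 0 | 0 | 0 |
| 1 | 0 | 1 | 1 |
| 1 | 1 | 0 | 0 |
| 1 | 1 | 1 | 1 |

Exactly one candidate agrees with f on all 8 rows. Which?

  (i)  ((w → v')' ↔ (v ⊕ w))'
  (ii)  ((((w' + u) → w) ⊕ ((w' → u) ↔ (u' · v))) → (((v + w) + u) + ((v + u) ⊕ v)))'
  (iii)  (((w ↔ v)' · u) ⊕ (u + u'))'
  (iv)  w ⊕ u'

(i): at (0,0,0) it gives 0, but f = 1 — eliminated.
(ii): at (0,1,0) it gives 0, but f = 1 — eliminated.
(iii): at (0,0,0) it gives 0, but f = 1 — eliminated.
(iv) is the remaining candidate, and it agrees with f on all 8 inputs.

iv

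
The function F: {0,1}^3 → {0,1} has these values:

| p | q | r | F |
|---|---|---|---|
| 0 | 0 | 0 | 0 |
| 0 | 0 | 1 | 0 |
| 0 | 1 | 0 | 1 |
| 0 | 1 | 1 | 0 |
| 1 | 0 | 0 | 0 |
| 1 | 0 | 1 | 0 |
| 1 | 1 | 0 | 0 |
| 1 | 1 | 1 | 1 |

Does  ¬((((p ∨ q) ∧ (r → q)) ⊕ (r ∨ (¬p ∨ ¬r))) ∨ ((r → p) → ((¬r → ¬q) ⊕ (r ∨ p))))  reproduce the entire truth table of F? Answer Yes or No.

Evaluate ¬((((p ∨ q) ∧ (r → q)) ⊕ (r ∨ (¬p ∨ ¬r))) ∨ ((r → p) → ((¬r → ¬q) ⊕ (r ∨ p)))) on each row and compare to F:
  p=0, q=0, r=0: formula gives 0, F = 0 ✓
  p=0, q=0, r=1: formula gives 0, F = 0 ✓
  p=0, q=1, r=0: formula gives 1, F = 1 ✓
  p=0, q=1, r=1: formula gives 0, F = 0 ✓
  p=1, q=0, r=0: formula gives 1, but F = 0 ✗
A single disagreement suffices: at (1,0,0) they differ, so the formula does not compute F.

No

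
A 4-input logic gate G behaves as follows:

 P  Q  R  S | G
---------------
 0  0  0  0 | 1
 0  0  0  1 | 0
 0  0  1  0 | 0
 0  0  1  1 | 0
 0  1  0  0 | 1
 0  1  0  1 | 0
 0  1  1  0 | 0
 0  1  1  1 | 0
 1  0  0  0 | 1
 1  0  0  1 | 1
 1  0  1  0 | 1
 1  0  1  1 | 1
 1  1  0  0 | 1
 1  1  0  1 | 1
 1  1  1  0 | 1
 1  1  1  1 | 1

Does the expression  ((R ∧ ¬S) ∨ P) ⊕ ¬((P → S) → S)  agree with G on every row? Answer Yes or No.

Yes

Check the formula against G row by row:
  P=0, Q=0, R=0, S=0: formula gives 1, G = 1 ✓
  P=0, Q=0, R=0, S=1: formula gives 0, G = 0 ✓
  P=0, Q=0, R=1, S=0: formula gives 0, G = 0 ✓
  P=0, Q=0, R=1, S=1: formula gives 0, G = 0 ✓
  …and likewise for the remaining 12 rows.
Every row agrees, so the formula is equivalent.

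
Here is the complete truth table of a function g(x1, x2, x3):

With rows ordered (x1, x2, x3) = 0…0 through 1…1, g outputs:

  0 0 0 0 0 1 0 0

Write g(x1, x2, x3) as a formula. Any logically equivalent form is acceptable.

g(x1, x2, x3) = (x1 · x2') · x3

g is 1 on exactly one input, (1,0,1), whose minterm is x1·¬x2·x3. So g is just that conjunction.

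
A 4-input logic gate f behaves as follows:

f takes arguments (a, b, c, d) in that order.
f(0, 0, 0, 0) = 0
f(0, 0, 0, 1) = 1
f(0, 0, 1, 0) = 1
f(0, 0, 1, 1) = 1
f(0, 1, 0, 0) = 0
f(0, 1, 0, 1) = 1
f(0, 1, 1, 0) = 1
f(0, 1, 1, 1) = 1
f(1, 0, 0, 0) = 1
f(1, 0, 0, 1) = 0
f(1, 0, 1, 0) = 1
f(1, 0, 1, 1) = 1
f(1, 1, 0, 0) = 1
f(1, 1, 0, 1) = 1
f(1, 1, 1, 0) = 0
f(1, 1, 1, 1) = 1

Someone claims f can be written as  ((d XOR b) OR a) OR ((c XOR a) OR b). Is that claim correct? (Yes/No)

No

Check the formula against f row by row:
  a=0, b=0, c=0, d=0: formula gives 0, f = 0 ✓
  a=0, b=0, c=0, d=1: formula gives 1, f = 1 ✓
  a=0, b=0, c=1, d=0: formula gives 1, f = 1 ✓
  a=0, b=0, c=1, d=1: formula gives 1, f = 1 ✓
  a=0, b=1, c=0, d=0: formula gives 1, but f = 0 ✗
A single disagreement suffices: at (0,1,0,0) they differ, so the formula does not compute f.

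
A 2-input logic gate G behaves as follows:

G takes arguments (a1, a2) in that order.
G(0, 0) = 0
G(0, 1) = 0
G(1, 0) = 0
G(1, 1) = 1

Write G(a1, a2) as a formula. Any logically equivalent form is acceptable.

The output is 1 only when every input is 1 — the AND of all inputs.

G(a1, a2) = a1 ∧ a2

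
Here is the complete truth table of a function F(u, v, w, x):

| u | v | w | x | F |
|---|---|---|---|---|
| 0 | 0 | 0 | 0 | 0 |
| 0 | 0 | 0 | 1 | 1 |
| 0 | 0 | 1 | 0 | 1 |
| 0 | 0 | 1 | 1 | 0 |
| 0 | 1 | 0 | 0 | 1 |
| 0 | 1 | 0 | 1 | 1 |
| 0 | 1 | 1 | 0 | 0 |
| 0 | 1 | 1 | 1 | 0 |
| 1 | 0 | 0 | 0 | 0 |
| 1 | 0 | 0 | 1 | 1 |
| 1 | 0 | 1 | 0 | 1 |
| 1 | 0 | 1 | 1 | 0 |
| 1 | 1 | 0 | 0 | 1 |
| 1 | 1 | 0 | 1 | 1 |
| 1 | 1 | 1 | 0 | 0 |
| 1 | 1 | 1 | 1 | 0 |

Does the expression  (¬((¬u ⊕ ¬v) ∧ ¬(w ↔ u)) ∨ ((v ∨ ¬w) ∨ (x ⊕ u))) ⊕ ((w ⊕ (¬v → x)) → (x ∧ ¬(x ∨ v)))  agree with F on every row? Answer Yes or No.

Yes

Evaluate (¬((¬u ⊕ ¬v) ∧ ¬(w ↔ u)) ∨ ((v ∨ ¬w) ∨ (x ⊕ u))) ⊕ ((w ⊕ (¬v → x)) → (x ∧ ¬(x ∨ v))) on each row and compare to F:
  u=0, v=0, w=0, x=0: formula gives 0, F = 0 ✓
  u=0, v=0, w=0, x=1: formula gives 1, F = 1 ✓
  u=0, v=0, w=1, x=0: formula gives 1, F = 1 ✓
  u=0, v=0, w=1, x=1: formula gives 0, F = 0 ✓
  … (the remaining 12 rows also agree.)
All 16 rows match — the expression computes F exactly.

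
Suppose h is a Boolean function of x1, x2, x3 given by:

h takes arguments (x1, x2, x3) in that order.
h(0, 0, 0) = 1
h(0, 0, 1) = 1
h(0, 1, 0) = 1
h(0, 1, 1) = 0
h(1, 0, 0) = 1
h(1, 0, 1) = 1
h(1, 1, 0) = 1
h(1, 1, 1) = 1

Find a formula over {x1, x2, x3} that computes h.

Only row (0,1,1) gives 0. So h is 1 everywhere except there — the complement of the minterm ¬x1·x2·x3.

h(x1, x2, x3) = ¬((¬x1 ∧ x2) ∧ x3)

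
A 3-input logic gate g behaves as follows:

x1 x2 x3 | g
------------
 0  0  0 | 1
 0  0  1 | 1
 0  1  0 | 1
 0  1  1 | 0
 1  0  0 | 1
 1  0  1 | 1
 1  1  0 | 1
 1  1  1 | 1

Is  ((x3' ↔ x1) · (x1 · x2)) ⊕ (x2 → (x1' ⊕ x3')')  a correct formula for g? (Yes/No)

Evaluate ((x3' ↔ x1) · (x1 · x2)) ⊕ (x2 → (x1' ⊕ x3')') on each row and compare to g:
  x1=0, x2=0, x3=0: formula gives 1, g = 1 ✓
  x1=0, x2=0, x3=1: formula gives 1, g = 1 ✓
  x1=0, x2=1, x3=0: formula gives 1, g = 1 ✓
  x1=0, x2=1, x3=1: formula gives 0, g = 0 ✓
  x1=1, x2=0, x3=0: formula gives 1, g = 1 ✓
  … (the remaining 3 rows also agree.)
No disagreement on any input; they are logically equivalent.

Yes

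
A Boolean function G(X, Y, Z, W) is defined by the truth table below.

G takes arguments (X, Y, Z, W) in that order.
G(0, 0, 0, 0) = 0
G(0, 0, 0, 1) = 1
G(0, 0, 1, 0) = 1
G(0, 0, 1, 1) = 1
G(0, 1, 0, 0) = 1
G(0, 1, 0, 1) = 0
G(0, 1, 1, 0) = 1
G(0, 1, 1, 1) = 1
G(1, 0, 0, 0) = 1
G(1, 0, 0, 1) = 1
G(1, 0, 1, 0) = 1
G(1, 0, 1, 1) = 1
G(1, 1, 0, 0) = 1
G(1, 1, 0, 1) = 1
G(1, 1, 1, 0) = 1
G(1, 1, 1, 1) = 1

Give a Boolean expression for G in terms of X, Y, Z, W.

G(X, Y, Z, W) = not ((((not X and not Y) and not Z) and not W) or (((not X and Y) and not Z) and W))

G is 0 on only 2 rows — (0,0,0,0), (0,1,0,1). Writing each as a minterm (¬X·¬Y·¬Z·¬W, ¬X·Y·¬Z·W) and OR-ing them characterizes exactly where G=0, so G is the negation of that disjunction.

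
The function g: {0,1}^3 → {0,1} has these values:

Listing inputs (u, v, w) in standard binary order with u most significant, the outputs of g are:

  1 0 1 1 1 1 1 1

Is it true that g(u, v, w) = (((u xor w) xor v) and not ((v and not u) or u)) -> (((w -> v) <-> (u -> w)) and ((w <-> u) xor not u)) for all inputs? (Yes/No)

Yes

Evaluate (((u xor w) xor v) and not ((v and not u) or u)) -> (((w -> v) <-> (u -> w)) and ((w <-> u) xor not u)) on each row and compare to g:
  u=0, v=0, w=0: formula gives 1, g = 1 ✓
  u=0, v=0, w=1: formula gives 0, g = 0 ✓
  u=0, v=1, w=0: formula gives 1, g = 1 ✓
  u=0, v=1, w=1: formula gives 1, g = 1 ✓
  u=1, v=0, w=0: formula gives 1, g = 1 ✓
  …and likewise for the remaining 3 rows.
No disagreement on any input; they are logically equivalent.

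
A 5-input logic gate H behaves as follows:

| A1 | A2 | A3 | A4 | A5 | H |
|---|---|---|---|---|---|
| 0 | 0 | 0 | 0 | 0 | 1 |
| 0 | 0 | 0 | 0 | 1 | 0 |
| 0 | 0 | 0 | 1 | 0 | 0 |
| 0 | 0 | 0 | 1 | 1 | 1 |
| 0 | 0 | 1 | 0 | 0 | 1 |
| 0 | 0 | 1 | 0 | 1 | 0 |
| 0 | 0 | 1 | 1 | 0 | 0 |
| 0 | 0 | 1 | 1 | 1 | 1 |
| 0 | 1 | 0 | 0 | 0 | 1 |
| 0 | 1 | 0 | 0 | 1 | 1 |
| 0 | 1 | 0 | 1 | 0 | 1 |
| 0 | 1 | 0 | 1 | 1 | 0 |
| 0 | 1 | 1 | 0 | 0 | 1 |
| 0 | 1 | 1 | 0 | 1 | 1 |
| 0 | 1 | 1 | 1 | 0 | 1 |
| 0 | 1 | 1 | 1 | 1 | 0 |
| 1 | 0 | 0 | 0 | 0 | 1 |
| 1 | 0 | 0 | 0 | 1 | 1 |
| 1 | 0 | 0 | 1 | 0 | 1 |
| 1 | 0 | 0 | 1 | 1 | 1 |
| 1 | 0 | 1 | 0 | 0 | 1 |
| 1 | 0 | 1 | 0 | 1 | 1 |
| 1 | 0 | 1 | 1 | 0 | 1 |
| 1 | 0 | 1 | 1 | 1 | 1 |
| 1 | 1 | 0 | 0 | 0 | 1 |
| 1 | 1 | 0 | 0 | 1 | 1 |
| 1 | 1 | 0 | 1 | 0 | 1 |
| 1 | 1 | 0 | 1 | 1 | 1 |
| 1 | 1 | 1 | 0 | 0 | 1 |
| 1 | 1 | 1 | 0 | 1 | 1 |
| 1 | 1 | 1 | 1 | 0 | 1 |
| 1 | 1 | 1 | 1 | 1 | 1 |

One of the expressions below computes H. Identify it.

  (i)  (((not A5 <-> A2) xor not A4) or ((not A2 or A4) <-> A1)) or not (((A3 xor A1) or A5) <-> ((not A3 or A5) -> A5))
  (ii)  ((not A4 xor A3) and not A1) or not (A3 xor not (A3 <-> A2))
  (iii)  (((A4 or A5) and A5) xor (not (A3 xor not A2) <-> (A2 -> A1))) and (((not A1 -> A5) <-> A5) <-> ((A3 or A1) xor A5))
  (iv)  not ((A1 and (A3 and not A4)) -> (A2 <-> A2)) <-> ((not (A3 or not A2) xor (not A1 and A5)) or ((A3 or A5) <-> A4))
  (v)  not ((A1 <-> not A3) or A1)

(ii) disagrees with H on (0,0,0,0,1) (formula → 1, table → 0); rule it out.
(iii) disagrees with H on (0,0,0,0,0) (formula → 0, table → 1); rule it out.
(iv) disagrees with H on (0,0,0,0,0) (formula → 0, table → 1); rule it out.
(v) disagrees with H on (0,0,0,0,1) (formula → 1, table → 0); rule it out.
Only (i) survives; checking it on all 32 rows confirms it matches H.

i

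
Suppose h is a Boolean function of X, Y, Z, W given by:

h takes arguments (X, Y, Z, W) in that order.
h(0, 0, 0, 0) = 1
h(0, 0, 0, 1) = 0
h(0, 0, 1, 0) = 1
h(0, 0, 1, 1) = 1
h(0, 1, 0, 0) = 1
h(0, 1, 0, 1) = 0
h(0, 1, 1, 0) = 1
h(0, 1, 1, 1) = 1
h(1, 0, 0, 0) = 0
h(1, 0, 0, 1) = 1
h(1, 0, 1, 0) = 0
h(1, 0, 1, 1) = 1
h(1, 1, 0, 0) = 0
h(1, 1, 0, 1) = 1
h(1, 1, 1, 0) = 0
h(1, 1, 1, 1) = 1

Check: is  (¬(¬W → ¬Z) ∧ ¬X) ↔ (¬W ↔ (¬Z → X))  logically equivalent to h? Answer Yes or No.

Check the formula against h row by row:
  X=0, Y=0, Z=0, W=0: formula gives 1, h = 1 ✓
  X=0, Y=0, Z=0, W=1: formula gives 0, h = 0 ✓
  X=0, Y=0, Z=1, W=0: formula gives 1, h = 1 ✓
  X=0, Y=0, Z=1, W=1: formula gives 1, h = 1 ✓
  … (the remaining 12 rows also agree.)
No disagreement on any input; they are logically equivalent.

Yes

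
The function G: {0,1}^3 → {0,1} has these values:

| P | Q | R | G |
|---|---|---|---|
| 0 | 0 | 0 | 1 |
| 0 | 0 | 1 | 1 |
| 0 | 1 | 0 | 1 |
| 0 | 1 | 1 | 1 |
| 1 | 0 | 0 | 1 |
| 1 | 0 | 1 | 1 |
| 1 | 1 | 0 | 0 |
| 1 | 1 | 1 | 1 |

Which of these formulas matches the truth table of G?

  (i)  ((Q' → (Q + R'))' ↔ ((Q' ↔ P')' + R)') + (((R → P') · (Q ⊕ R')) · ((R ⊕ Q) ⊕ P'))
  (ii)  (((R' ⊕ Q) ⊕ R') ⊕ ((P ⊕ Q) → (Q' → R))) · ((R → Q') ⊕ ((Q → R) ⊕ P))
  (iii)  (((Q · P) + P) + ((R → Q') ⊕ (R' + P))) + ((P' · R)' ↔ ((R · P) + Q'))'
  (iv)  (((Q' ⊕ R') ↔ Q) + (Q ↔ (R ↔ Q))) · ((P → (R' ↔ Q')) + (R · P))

(i) fails at (0,0,1): the formula yields 0, G is 1.
(ii) fails at (0,0,0): the formula yields 0, G is 1.
(iii) fails at (0,0,0): the formula yields 0, G is 1.
(iv) is the remaining candidate, and it agrees with G on all 8 inputs.

iv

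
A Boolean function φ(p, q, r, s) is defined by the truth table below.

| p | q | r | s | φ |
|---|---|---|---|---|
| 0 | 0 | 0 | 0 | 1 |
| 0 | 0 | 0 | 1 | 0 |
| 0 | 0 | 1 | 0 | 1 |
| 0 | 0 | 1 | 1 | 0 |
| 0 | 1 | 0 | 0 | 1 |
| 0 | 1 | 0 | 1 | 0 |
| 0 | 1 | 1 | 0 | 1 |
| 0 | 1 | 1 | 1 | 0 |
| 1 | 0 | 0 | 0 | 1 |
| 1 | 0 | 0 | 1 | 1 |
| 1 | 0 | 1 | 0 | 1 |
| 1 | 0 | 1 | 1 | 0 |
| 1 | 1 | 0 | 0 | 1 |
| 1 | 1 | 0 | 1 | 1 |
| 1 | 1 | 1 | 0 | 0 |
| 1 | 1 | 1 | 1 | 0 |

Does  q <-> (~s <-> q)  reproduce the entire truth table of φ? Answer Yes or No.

No

Evaluate q <-> (~s <-> q) on each row and compare to φ:
  p=0, q=0, r=0, s=0: formula gives 1, φ = 1 ✓
  p=0, q=0, r=0, s=1: formula gives 0, φ = 0 ✓
  p=0, q=0, r=1, s=0: formula gives 1, φ = 1 ✓
  p=0, q=0, r=1, s=1: formula gives 0, φ = 0 ✓
  …
  p=1, q=0, r=0, s=1: formula gives 0, but φ = 1 ✗
Row (1,0,0,1) is a counterexample, so the formula is not equivalent to φ.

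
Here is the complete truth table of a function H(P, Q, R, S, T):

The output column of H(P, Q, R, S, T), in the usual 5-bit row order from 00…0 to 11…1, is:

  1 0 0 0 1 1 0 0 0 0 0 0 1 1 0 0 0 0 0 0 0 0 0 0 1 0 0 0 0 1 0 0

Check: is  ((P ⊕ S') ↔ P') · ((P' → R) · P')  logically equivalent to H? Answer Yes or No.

No

Check the formula against H row by row:
  P=0, Q=0, R=0, S=0, T=0: formula gives 0, but H = 1 ✗
Since they disagree at (0,0,0,0,0), the expression is not a correct formula for H.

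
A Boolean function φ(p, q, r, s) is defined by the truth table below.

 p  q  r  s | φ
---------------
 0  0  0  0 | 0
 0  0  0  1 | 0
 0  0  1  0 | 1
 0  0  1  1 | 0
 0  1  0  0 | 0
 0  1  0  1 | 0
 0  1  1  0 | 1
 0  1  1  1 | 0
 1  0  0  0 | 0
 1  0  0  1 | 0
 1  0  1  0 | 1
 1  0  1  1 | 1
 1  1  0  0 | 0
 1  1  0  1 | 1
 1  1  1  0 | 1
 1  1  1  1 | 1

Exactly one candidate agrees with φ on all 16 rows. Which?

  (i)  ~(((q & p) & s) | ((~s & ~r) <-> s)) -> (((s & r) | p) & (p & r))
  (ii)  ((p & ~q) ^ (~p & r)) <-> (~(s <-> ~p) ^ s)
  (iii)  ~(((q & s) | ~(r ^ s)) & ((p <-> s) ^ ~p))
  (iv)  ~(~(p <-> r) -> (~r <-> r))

(ii): at (0,0,1,1) it gives 1, but φ = 0 — eliminated.
(iii): at (0,0,0,0) it gives 1, but φ = 0 — eliminated.
(iv): at (0,0,1,1) it gives 1, but φ = 0 — eliminated.
Only (i) survives; checking it on all 16 rows confirms it matches φ.

i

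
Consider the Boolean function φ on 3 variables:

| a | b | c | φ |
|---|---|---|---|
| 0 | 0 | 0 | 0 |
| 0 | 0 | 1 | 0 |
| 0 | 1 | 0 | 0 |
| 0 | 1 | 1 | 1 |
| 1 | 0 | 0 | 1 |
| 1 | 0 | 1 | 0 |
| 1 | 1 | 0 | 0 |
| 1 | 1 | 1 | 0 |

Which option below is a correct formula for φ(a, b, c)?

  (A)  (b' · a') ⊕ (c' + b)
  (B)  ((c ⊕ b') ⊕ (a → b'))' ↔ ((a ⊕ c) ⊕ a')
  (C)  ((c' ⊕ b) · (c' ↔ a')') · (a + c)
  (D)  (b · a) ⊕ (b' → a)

(A): at (0,0,1) it gives 1, but φ = 0 — eliminated.
(B): at (0,0,0) it gives 1, but φ = 0 — eliminated.
(D): at (0,1,0) it gives 1, but φ = 0 — eliminated.
Only (C) survives; checking it on all 8 rows confirms it matches φ.

C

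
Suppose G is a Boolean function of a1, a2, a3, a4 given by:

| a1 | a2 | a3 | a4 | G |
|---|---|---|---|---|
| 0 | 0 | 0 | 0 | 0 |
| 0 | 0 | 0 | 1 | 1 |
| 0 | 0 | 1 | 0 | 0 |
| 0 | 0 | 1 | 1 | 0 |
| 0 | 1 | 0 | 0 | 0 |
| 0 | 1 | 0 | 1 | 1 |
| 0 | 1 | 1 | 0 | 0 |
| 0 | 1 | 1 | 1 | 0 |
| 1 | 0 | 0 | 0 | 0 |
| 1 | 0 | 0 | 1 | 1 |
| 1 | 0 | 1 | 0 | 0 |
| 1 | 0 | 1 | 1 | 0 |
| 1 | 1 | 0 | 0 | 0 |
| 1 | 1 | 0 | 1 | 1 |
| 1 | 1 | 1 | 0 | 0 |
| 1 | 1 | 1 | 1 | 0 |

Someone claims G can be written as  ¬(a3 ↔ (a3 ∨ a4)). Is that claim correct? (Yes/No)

Evaluate ¬(a3 ↔ (a3 ∨ a4)) on each row and compare to G:
  a1=0, a2=0, a3=0, a4=0: formula gives 0, G = 0 ✓
  a1=0, a2=0, a3=0, a4=1: formula gives 1, G = 1 ✓
  a1=0, a2=0, a3=1, a4=0: formula gives 0, G = 0 ✓
  a1=0, a2=0, a3=1, a4=1: formula gives 0, G = 0 ✓
  …and likewise for the remaining 12 rows.
All 16 rows match — the expression computes G exactly.

Yes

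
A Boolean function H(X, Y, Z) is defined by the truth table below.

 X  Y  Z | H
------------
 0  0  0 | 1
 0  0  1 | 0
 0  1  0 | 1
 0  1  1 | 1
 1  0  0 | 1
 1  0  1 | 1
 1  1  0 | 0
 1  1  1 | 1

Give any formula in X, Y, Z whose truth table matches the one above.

H(X, Y, Z) = ¬(((¬X ∧ ¬Y) ∧ Z) ∨ ((X ∧ Y) ∧ ¬Z))

There are just 2 zero rows: (0,0,1), (1,1,0). Their minterms are ¬X·¬Y·Z, X·Y·¬Z; the OR of those covers precisely the 0-outputs, and negating it yields H.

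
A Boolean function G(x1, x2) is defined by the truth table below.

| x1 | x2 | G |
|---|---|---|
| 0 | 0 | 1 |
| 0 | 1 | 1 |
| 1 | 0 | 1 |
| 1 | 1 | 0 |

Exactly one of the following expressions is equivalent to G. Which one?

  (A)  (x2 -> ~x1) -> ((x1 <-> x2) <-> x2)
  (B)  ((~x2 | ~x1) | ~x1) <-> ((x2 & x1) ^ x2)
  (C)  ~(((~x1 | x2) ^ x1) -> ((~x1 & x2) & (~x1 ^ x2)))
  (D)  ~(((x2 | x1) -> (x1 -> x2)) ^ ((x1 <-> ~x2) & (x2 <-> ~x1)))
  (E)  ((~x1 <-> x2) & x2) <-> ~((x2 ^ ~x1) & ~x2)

(A): at (0,0) it gives 0, but G = 1 — eliminated.
(B): at (0,0) it gives 0, but G = 1 — eliminated.
(D): at (0,0) it gives 0, but G = 1 — eliminated.
(E): at (1,0) it gives 0, but G = 1 — eliminated.
Only (C) survives; checking it on all 4 rows confirms it matches G.

C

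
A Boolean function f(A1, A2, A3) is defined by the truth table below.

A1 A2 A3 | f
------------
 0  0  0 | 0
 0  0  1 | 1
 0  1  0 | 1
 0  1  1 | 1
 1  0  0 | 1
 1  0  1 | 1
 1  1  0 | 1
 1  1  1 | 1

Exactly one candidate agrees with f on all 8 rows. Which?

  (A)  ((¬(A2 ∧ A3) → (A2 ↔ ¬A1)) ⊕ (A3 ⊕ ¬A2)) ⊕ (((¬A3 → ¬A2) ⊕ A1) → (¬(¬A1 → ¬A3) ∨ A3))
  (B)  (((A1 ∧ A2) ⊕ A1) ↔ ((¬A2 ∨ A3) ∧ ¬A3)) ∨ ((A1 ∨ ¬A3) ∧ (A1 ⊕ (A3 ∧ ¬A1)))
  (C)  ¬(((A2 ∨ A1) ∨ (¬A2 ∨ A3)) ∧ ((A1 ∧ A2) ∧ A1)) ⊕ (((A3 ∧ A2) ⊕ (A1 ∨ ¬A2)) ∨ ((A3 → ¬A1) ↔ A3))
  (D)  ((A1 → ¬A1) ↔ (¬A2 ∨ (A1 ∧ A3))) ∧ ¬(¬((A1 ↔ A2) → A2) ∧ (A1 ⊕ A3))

B

(A) disagrees with f on (0,0,0) (formula → 1, table → 0); rule it out.
(C) disagrees with f on (0,0,1) (formula → 0, table → 1); rule it out.
(D) disagrees with f on (0,0,0) (formula → 1, table → 0); rule it out.
That leaves (B). Evaluating it on every row reproduces the table of f exactly.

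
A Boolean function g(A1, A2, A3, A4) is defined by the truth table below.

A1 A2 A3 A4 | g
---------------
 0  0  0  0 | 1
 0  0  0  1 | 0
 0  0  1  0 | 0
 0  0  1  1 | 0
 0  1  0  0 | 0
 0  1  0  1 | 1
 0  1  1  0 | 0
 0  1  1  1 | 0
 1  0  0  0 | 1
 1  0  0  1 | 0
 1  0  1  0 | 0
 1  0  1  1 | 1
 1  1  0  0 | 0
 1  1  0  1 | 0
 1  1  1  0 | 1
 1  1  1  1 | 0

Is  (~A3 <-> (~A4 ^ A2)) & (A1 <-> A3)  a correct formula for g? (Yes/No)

No

Evaluate (~A3 <-> (~A4 ^ A2)) & (A1 <-> A3) on each row and compare to g:
  A1=0, A2=0, A3=0, A4=0: formula gives 1, g = 1 ✓
  A1=0, A2=0, A3=0, A4=1: formula gives 0, g = 0 ✓
  A1=0, A2=0, A3=1, A4=0: formula gives 0, g = 0 ✓
  A1=0, A2=0, A3=1, A4=1: formula gives 0, g = 0 ✓
  …
  A1=1, A2=0, A3=0, A4=0: formula gives 0, but g = 1 ✗
A single disagreement suffices: at (1,0,0,0) they differ, so the formula does not compute g.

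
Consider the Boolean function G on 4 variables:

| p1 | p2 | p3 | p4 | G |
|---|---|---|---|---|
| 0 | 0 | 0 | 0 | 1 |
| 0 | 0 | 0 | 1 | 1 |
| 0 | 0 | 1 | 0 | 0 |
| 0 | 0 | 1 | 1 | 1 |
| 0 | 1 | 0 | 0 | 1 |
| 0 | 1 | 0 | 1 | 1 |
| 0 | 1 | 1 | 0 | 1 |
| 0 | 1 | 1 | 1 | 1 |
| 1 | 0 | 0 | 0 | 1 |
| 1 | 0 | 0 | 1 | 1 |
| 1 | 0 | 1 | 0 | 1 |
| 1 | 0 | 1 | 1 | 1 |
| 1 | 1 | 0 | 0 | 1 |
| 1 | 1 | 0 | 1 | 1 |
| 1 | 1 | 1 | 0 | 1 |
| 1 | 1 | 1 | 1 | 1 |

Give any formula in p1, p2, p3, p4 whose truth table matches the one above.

G(p1, p2, p3, p4) = NOT (((NOT p1 AND NOT p2) AND p3) AND NOT p4)

G is 0 on exactly one input, (0,0,1,0), whose minterm is ¬p1·¬p2·p3·¬p4. So G is the negation of that single conjunction.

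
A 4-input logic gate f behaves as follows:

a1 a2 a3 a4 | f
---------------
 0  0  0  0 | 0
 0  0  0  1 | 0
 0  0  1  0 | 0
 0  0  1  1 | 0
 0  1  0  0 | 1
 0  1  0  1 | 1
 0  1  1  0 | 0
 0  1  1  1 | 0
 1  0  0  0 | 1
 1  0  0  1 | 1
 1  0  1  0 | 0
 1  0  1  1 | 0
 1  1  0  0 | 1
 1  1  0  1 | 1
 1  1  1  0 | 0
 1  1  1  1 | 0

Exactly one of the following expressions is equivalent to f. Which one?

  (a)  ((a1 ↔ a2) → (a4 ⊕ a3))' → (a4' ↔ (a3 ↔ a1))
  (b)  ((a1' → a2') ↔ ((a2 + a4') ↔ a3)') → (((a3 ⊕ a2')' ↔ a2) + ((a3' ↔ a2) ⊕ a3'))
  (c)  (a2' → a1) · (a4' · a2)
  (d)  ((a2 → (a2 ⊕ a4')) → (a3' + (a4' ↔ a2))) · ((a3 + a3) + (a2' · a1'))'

d

(a) fails at (0,0,0,0): the formula yields 1, f is 0.
(b) fails at (0,0,0,0): the formula yields 1, f is 0.
(c) fails at (0,1,0,1): the formula yields 0, f is 1.
(d) is the remaining candidate, and it agrees with f on all 16 inputs.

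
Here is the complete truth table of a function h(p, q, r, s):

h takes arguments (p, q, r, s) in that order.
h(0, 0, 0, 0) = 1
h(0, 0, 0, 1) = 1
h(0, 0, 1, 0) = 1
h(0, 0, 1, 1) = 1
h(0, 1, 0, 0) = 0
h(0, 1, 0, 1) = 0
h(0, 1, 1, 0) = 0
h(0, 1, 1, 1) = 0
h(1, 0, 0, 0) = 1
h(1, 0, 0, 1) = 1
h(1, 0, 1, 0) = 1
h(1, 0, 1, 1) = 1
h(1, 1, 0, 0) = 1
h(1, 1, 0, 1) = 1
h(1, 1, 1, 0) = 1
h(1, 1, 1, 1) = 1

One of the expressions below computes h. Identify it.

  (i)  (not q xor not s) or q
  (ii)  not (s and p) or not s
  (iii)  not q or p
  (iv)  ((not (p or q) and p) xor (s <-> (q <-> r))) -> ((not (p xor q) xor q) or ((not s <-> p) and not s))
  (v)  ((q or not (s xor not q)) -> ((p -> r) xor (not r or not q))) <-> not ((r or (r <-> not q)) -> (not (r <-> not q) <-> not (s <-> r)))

iii

(i): at (0,0,0,0) it gives 0, but h = 1 — eliminated.
(ii): at (0,1,0,0) it gives 1, but h = 0 — eliminated.
(iv): at (0,1,0,0) it gives 1, but h = 0 — eliminated.
(v): at (0,0,0,0) it gives 0, but h = 1 — eliminated.
That leaves (iii). Evaluating it on every row reproduces the table of h exactly.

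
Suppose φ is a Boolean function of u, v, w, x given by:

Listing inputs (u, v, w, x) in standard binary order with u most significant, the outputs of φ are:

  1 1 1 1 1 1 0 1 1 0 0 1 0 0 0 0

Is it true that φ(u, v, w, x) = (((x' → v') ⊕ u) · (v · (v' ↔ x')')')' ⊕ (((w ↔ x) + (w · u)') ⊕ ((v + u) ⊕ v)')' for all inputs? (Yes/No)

Evaluate (((x' → v') ⊕ u) · (v · (v' ↔ x')')')' ⊕ (((w ↔ x) + (w · u)') ⊕ ((v + u) ⊕ v)')' on each row and compare to φ:
  u=0, v=0, w=0, x=0: formula gives 1, φ = 1 ✓
  u=0, v=0, w=0, x=1: formula gives 1, φ = 1 ✓
  u=0, v=0, w=1, x=0: formula gives 1, φ = 1 ✓
  u=0, v=0, w=1, x=1: formula gives 1, φ = 1 ✓
  u=0, v=1, w=0, x=0: formula gives 0, but φ = 1 ✗
A single disagreement suffices: at (0,1,0,0) they differ, so the formula does not compute φ.

No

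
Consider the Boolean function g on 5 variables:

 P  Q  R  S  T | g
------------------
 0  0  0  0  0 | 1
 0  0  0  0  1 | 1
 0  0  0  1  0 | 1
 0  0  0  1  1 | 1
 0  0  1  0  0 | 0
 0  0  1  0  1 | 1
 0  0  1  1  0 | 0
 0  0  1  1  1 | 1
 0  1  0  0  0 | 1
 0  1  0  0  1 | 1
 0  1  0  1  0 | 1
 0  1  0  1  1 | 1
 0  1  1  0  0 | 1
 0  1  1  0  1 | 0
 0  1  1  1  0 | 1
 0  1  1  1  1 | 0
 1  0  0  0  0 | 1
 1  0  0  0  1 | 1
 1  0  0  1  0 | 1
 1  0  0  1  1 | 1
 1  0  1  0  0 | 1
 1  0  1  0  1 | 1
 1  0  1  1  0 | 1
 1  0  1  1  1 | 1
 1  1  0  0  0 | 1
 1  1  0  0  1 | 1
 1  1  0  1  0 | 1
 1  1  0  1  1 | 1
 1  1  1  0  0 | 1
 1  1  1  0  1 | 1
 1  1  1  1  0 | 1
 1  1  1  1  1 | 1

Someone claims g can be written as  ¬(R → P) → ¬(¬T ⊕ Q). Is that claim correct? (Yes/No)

Yes

Evaluate ¬(R → P) → ¬(¬T ⊕ Q) on each row and compare to g:
  P=0, Q=0, R=0, S=0, T=0: formula gives 1, g = 1 ✓
  P=0, Q=0, R=0, S=0, T=1: formula gives 1, g = 1 ✓
  P=0, Q=0, R=0, S=1, T=0: formula gives 1, g = 1 ✓
  P=0, Q=0, R=0, S=1, T=1: formula gives 1, g = 1 ✓
  … (the remaining 28 rows also agree.)
All 32 rows match — the expression computes g exactly.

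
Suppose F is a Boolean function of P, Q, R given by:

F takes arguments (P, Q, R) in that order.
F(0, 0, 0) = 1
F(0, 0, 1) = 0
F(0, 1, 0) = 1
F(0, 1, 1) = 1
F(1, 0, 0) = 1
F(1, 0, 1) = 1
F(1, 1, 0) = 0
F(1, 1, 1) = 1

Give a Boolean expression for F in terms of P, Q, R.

The 0-rows are (0,0,1), (1,1,0). Take each as a conjunction (¬P·¬Q·R, P·Q·¬R), form their disjunction, and complement — that gives a formula that is 1 everywhere F is.

F(P, Q, R) = ¬(((¬P ∧ ¬Q) ∧ R) ∨ ((P ∧ Q) ∧ ¬R))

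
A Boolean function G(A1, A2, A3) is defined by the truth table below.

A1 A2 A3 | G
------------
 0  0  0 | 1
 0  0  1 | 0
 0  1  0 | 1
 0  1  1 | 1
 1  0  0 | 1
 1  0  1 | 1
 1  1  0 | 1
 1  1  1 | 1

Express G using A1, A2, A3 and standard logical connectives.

G(A1, A2, A3) = not ((not A1 and not A2) and A3)

Only row (0,0,1) gives 0. So G is 1 everywhere except there — the complement of the minterm ¬A1·¬A2·A3.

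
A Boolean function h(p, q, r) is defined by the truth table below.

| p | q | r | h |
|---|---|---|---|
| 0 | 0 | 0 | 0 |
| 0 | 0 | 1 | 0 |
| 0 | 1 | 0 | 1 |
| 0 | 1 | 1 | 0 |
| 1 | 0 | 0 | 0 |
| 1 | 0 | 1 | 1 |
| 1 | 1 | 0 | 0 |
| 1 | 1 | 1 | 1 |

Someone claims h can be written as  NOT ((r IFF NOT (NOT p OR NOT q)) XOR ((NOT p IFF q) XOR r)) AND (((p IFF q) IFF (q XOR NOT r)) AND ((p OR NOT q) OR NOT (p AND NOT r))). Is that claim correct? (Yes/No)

Test each input against both h and the formula:
  p=0, q=0, r=0: formula gives 0, h = 0 ✓
  p=0, q=0, r=1: formula gives 0, h = 0 ✓
  p=0, q=1, r=0: formula gives 1, h = 1 ✓
  p=0, q=1, r=1: formula gives 0, h = 0 ✓
  p=1, q=0, r=0: formula gives 0, h = 0 ✓
  …and likewise for the remaining 3 rows.
All 8 rows match — the expression computes h exactly.

Yes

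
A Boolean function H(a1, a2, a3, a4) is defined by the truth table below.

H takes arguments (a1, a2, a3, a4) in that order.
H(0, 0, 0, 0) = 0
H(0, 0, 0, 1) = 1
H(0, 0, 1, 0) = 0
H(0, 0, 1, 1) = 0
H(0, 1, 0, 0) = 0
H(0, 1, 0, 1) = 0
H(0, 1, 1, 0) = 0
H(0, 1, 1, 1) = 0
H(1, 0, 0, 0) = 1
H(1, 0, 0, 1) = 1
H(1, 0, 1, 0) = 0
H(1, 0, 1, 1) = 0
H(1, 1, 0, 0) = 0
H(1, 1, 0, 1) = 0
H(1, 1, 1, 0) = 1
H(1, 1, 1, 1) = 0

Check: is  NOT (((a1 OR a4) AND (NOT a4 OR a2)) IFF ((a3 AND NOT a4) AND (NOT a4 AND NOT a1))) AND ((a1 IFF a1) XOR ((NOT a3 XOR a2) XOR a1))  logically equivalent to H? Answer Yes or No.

No

Test each input against both H and the formula:
  a1=0, a2=0, a3=0, a4=0: formula gives 0, H = 0 ✓
  a1=0, a2=0, a3=0, a4=1: formula gives 0, but H = 1 ✗
Row (0,0,0,1) is a counterexample, so the formula is not equivalent to H.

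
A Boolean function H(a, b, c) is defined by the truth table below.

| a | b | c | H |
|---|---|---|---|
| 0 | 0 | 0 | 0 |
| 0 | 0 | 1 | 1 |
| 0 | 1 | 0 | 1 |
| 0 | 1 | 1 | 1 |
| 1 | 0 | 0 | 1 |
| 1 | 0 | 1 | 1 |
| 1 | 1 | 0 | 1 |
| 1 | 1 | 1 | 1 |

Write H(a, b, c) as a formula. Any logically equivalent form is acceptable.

The output is 1 whenever at least one input is 1 — the OR of all inputs.

H(a, b, c) = (a OR b) OR c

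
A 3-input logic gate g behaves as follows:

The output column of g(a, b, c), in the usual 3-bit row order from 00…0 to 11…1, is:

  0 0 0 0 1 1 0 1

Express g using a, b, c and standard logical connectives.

Collect the rows where g=1 — (1,0,0), (1,0,1), (1,1,1) — and write one minterm per row: a·¬b·¬c, a·¬b·c, a·b·c. Their union (logical OR) reproduces the table exactly.

g(a, b, c) = (((a · b') · c') + ((a · b') · c)) + ((a · b) · c)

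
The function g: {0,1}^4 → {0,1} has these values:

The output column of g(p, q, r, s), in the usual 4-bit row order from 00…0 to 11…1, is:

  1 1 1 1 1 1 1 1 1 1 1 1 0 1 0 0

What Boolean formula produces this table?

g is 0 on only 3 rows — (1,1,0,0), (1,1,1,0), (1,1,1,1). Writing each as a minterm (p·q·¬r·¬s, p·q·r·¬s, p·q·r·s) and OR-ing them characterizes exactly where g=0, so g is the negation of that disjunction.

g(p, q, r, s) = NOT (((((p AND q) AND NOT r) AND NOT s) OR (((p AND q) AND r) AND NOT s)) OR (((p AND q) AND r) AND s))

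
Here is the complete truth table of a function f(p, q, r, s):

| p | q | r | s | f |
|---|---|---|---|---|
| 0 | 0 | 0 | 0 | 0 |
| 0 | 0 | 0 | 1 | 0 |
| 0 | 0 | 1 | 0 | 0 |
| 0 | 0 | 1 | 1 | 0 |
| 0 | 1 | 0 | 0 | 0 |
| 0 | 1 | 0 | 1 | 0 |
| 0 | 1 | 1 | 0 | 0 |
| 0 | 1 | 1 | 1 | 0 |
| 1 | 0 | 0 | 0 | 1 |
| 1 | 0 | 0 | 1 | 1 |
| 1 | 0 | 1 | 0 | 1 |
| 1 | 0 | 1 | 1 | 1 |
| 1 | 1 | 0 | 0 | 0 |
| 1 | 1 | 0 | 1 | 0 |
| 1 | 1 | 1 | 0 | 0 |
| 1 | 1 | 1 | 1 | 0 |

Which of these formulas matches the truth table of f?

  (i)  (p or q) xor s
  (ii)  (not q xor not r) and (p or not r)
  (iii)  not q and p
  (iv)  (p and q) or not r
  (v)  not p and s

iii

(i): at (0,0,0,1) it gives 1, but f = 0 — eliminated.
(ii): at (0,1,0,0) it gives 1, but f = 0 — eliminated.
(iv): at (0,0,0,0) it gives 1, but f = 0 — eliminated.
(v): at (0,0,0,1) it gives 1, but f = 0 — eliminated.
That leaves (iii). Evaluating it on every row reproduces the table of f exactly.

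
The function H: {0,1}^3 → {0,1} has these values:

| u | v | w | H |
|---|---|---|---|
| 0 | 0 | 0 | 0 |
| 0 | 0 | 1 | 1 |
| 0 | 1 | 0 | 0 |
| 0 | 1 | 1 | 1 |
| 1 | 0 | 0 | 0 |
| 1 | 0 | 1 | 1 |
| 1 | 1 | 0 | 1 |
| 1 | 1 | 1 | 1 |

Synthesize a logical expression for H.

H is 0 on only 3 rows — (0,0,0), (0,1,0), (1,0,0). Writing each as a minterm (¬u·¬v·¬w, ¬u·v·¬w, u·¬v·¬w) and OR-ing them characterizes exactly where H=0, so H is the negation of that disjunction.

H(u, v, w) = ¬((((¬u ∧ ¬v) ∧ ¬w) ∨ ((¬u ∧ v) ∧ ¬w)) ∨ ((u ∧ ¬v) ∧ ¬w))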